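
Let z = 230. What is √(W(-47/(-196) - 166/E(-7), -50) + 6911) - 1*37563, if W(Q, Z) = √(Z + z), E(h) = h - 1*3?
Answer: -37563 + √(6911 + 6*√5) ≈ -37480.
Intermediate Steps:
E(h) = -3 + h (E(h) = h - 3 = -3 + h)
W(Q, Z) = √(230 + Z) (W(Q, Z) = √(Z + 230) = √(230 + Z))
√(W(-47/(-196) - 166/E(-7), -50) + 6911) - 1*37563 = √(√(230 - 50) + 6911) - 1*37563 = √(√180 + 6911) - 37563 = √(6*√5 + 6911) - 37563 = √(6911 + 6*√5) - 37563 = -37563 + √(6911 + 6*√5)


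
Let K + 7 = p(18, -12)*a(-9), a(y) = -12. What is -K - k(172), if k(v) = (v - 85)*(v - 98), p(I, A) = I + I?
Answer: -5999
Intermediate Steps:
p(I, A) = 2*I
k(v) = (-98 + v)*(-85 + v) (k(v) = (-85 + v)*(-98 + v) = (-98 + v)*(-85 + v))
K = -439 (K = -7 + (2*18)*(-12) = -7 + 36*(-12) = -7 - 432 = -439)
-K - k(172) = -1*(-439) - (8330 + 172² - 183*172) = 439 - (8330 + 29584 - 31476) = 439 - 1*6438 = 439 - 6438 = -5999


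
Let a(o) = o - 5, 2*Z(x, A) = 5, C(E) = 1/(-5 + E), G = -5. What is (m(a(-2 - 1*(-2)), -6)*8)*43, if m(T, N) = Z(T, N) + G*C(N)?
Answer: 11180/11 ≈ 1016.4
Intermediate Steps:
Z(x, A) = 5/2 (Z(x, A) = (½)*5 = 5/2)
a(o) = -5 + o
m(T, N) = 5/2 - 5/(-5 + N)
(m(a(-2 - 1*(-2)), -6)*8)*43 = ((5*(-7 - 6)/(2*(-5 - 6)))*8)*43 = (((5/2)*(-13)/(-11))*8)*43 = (((5/2)*(-1/11)*(-13))*8)*43 = ((65/22)*8)*43 = (260/11)*43 = 11180/11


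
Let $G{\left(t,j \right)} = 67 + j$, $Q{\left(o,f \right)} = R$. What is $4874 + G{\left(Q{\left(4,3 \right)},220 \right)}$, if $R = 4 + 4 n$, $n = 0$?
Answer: $5161$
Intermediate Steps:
$R = 4$ ($R = 4 + 4 \cdot 0 = 4 + 0 = 4$)
$Q{\left(o,f \right)} = 4$
$4874 + G{\left(Q{\left(4,3 \right)},220 \right)} = 4874 + \left(67 + 220\right) = 4874 + 287 = 5161$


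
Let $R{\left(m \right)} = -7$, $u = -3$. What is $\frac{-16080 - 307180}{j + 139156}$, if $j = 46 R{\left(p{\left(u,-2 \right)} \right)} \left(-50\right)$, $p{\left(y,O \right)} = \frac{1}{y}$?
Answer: $- \frac{80815}{38814} \approx -2.0821$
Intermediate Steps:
$j = 16100$ ($j = 46 \left(-7\right) \left(-50\right) = \left(-322\right) \left(-50\right) = 16100$)
$\frac{-16080 - 307180}{j + 139156} = \frac{-16080 - 307180}{16100 + 139156} = - \frac{323260}{155256} = \left(-323260\right) \frac{1}{155256} = - \frac{80815}{38814}$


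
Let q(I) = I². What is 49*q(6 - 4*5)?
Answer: 9604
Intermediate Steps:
49*q(6 - 4*5) = 49*(6 - 4*5)² = 49*(6 - 20)² = 49*(-14)² = 49*196 = 9604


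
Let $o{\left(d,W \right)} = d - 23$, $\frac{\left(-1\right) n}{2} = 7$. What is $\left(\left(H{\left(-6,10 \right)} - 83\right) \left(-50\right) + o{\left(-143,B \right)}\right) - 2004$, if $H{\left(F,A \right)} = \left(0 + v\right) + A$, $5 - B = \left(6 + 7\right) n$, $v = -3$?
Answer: $1630$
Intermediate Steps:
$n = -14$ ($n = \left(-2\right) 7 = -14$)
$B = 187$ ($B = 5 - \left(6 + 7\right) \left(-14\right) = 5 - 13 \left(-14\right) = 5 - -182 = 5 + 182 = 187$)
$H{\left(F,A \right)} = -3 + A$ ($H{\left(F,A \right)} = \left(0 - 3\right) + A = -3 + A$)
$o{\left(d,W \right)} = -23 + d$
$\left(\left(H{\left(-6,10 \right)} - 83\right) \left(-50\right) + o{\left(-143,B \right)}\right) - 2004 = \left(\left(\left(-3 + 10\right) - 83\right) \left(-50\right) - 166\right) - 2004 = \left(\left(7 - 83\right) \left(-50\right) - 166\right) - 2004 = \left(\left(-76\right) \left(-50\right) - 166\right) - 2004 = \left(3800 - 166\right) - 2004 = 3634 - 2004 = 1630$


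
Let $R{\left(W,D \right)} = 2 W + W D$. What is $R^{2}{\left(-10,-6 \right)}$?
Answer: $1600$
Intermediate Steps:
$R{\left(W,D \right)} = 2 W + D W$
$R^{2}{\left(-10,-6 \right)} = \left(- 10 \left(2 - 6\right)\right)^{2} = \left(\left(-10\right) \left(-4\right)\right)^{2} = 40^{2} = 1600$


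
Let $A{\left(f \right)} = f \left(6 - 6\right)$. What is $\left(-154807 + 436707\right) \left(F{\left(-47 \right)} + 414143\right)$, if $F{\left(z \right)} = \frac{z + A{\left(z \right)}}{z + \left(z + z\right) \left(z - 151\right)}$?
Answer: $\frac{9223005967920}{79} \approx 1.1675 \cdot 10^{11}$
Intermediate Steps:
$A{\left(f \right)} = 0$ ($A{\left(f \right)} = f \left(6 - 6\right) = f 0 = 0$)
$F{\left(z \right)} = \frac{z}{z + 2 z \left(-151 + z\right)}$ ($F{\left(z \right)} = \frac{z + 0}{z + \left(z + z\right) \left(z - 151\right)} = \frac{z}{z + 2 z \left(-151 + z\right)}$)
$\left(-154807 + 436707\right) \left(F{\left(-47 \right)} + 414143\right) = \left(-154807 + 436707\right) \left(\frac{1}{-301 + 2 \left(-47\right)} + 414143\right) = 281900 \left(\frac{1}{-301 - 94} + 414143\right) = 281900 \left(\frac{1}{-395} + 414143\right) = 281900 \left(- \frac{1}{395} + 414143\right) = 281900 \cdot \frac{163586484}{395} = \frac{9223005967920}{79}$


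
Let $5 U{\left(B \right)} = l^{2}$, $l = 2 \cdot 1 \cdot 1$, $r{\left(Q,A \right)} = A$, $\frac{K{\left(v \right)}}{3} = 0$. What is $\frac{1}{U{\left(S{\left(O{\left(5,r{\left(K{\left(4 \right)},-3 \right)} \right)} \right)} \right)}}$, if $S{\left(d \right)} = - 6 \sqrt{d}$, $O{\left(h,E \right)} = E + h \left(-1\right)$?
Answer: $\frac{5}{4} \approx 1.25$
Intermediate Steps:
$K{\left(v \right)} = 0$ ($K{\left(v \right)} = 3 \cdot 0 = 0$)
$l = 2$ ($l = 2 \cdot 1 = 2$)
$O{\left(h,E \right)} = E - h$
$U{\left(B \right)} = \frac{4}{5}$ ($U{\left(B \right)} = \frac{2^{2}}{5} = \frac{1}{5} \cdot 4 = \frac{4}{5}$)
$\frac{1}{U{\left(S{\left(O{\left(5,r{\left(K{\left(4 \right)},-3 \right)} \right)} \right)} \right)}} = \frac{1}{\frac{4}{5}} = \frac{5}{4}$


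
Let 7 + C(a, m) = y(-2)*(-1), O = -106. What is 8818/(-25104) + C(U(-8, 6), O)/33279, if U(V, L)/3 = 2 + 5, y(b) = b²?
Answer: -48955061/139239336 ≈ -0.35159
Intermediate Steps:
U(V, L) = 21 (U(V, L) = 3*(2 + 5) = 3*7 = 21)
C(a, m) = -11 (C(a, m) = -7 + (-2)²*(-1) = -7 + 4*(-1) = -7 - 4 = -11)
8818/(-25104) + C(U(-8, 6), O)/33279 = 8818/(-25104) - 11/33279 = 8818*(-1/25104) - 11*1/33279 = -4409/12552 - 11/33279 = -48955061/139239336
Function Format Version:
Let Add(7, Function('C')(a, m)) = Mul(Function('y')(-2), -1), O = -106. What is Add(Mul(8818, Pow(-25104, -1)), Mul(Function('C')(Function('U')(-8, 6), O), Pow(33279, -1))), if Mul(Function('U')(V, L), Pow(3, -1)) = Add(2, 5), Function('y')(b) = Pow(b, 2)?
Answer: Rational(-48955061, 139239336) ≈ -0.35159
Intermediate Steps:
Function('U')(V, L) = 21 (Function('U')(V, L) = Mul(3, Add(2, 5)) = Mul(3, 7) = 21)
Function('C')(a, m) = -11 (Function('C')(a, m) = Add(-7, Mul(Pow(-2, 2), -1)) = Add(-7, Mul(4, -1)) = Add(-7, -4) = -11)
Add(Mul(8818, Pow(-25104, -1)), Mul(Function('C')(Function('U')(-8, 6), O), Pow(33279, -1))) = Add(Mul(8818, Pow(-25104, -1)), Mul(-11, Pow(33279, -1))) = Add(Mul(8818, Rational(-1, 25104)), Mul(-11, Rational(1, 33279))) = Add(Rational(-4409, 12552), Rational(-11, 33279)) = Rational(-48955061, 139239336)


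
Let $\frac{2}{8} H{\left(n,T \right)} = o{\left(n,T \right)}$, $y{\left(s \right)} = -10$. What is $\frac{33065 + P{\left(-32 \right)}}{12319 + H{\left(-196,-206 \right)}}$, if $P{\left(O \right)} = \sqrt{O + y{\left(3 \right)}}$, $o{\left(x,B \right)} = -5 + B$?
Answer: $\frac{389}{135} + \frac{i \sqrt{42}}{11475} \approx 2.8815 + 0.00056477 i$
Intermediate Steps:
$H{\left(n,T \right)} = -20 + 4 T$ ($H{\left(n,T \right)} = 4 \left(-5 + T\right) = -20 + 4 T$)
$P{\left(O \right)} = \sqrt{-10 + O}$ ($P{\left(O \right)} = \sqrt{O - 10} = \sqrt{-10 + O}$)
$\frac{33065 + P{\left(-32 \right)}}{12319 + H{\left(-196,-206 \right)}} = \frac{33065 + \sqrt{-10 - 32}}{12319 + \left(-20 + 4 \left(-206\right)\right)} = \frac{33065 + \sqrt{-42}}{12319 - 844} = \frac{33065 + i \sqrt{42}}{12319 - 844} = \frac{33065 + i \sqrt{42}}{11475} = \left(33065 + i \sqrt{42}\right) \frac{1}{11475} = \frac{389}{135} + \frac{i \sqrt{42}}{11475}$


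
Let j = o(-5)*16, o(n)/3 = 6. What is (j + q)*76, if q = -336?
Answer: -3648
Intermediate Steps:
o(n) = 18 (o(n) = 3*6 = 18)
j = 288 (j = 18*16 = 288)
(j + q)*76 = (288 - 336)*76 = -48*76 = -3648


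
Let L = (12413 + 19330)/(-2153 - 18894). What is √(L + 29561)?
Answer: 16*√51149029763/21047 ≈ 171.93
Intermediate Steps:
L = -31743/21047 (L = 31743/(-21047) = 31743*(-1/21047) = -31743/21047 ≈ -1.5082)
√(L + 29561) = √(-31743/21047 + 29561) = √(622138624/21047) = 16*√51149029763/21047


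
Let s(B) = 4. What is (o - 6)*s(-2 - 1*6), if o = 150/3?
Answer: 176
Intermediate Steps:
o = 50 (o = 150*(⅓) = 50)
(o - 6)*s(-2 - 1*6) = (50 - 6)*4 = 44*4 = 176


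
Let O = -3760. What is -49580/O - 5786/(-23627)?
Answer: 59659101/4441876 ≈ 13.431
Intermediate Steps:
-49580/O - 5786/(-23627) = -49580/(-3760) - 5786/(-23627) = -49580*(-1/3760) - 5786*(-1/23627) = 2479/188 + 5786/23627 = 59659101/4441876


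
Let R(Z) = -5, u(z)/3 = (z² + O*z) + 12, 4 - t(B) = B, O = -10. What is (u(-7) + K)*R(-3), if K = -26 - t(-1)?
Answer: -1810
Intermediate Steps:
t(B) = 4 - B
u(z) = 36 - 30*z + 3*z² (u(z) = 3*((z² - 10*z) + 12) = 3*(12 + z² - 10*z) = 36 - 30*z + 3*z²)
K = -31 (K = -26 - (4 - 1*(-1)) = -26 - (4 + 1) = -26 - 1*5 = -26 - 5 = -31)
(u(-7) + K)*R(-3) = ((36 - 30*(-7) + 3*(-7)²) - 31)*(-5) = ((36 + 210 + 3*49) - 31)*(-5) = ((36 + 210 + 147) - 31)*(-5) = (393 - 31)*(-5) = 362*(-5) = -1810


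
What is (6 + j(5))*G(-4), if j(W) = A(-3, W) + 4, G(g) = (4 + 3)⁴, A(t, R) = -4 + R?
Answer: 26411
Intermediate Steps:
G(g) = 2401 (G(g) = 7⁴ = 2401)
j(W) = W (j(W) = (-4 + W) + 4 = W)
(6 + j(5))*G(-4) = (6 + 5)*2401 = 11*2401 = 26411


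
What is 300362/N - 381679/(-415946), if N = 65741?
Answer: 150026331591/27344705986 ≈ 5.4865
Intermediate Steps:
300362/N - 381679/(-415946) = 300362/65741 - 381679/(-415946) = 300362*(1/65741) - 381679*(-1/415946) = 300362/65741 + 381679/415946 = 150026331591/27344705986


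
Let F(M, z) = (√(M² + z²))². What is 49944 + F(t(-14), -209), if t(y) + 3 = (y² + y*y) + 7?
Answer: 250441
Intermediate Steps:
t(y) = 4 + 2*y² (t(y) = -3 + ((y² + y*y) + 7) = -3 + ((y² + y²) + 7) = -3 + (2*y² + 7) = -3 + (7 + 2*y²) = 4 + 2*y²)
F(M, z) = M² + z²
49944 + F(t(-14), -209) = 49944 + ((4 + 2*(-14)²)² + (-209)²) = 49944 + ((4 + 2*196)² + 43681) = 49944 + ((4 + 392)² + 43681) = 49944 + (396² + 43681) = 49944 + (156816 + 43681) = 49944 + 200497 = 250441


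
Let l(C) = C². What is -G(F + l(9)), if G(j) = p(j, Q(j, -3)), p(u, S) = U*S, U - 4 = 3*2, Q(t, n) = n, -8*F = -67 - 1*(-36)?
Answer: 30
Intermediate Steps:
F = 31/8 (F = -(-67 - 1*(-36))/8 = -(-67 + 36)/8 = -⅛*(-31) = 31/8 ≈ 3.8750)
U = 10 (U = 4 + 3*2 = 4 + 6 = 10)
p(u, S) = 10*S
G(j) = -30 (G(j) = 10*(-3) = -30)
-G(F + l(9)) = -1*(-30) = 30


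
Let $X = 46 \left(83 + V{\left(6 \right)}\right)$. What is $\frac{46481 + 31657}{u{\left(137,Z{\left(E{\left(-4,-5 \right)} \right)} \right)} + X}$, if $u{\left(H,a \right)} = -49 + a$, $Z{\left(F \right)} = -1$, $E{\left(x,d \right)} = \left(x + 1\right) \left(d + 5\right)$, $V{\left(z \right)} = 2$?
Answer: $\frac{39069}{1930} \approx 20.243$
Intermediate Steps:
$E{\left(x,d \right)} = \left(1 + x\right) \left(5 + d\right)$
$X = 3910$ ($X = 46 \left(83 + 2\right) = 46 \cdot 85 = 3910$)
$\frac{46481 + 31657}{u{\left(137,Z{\left(E{\left(-4,-5 \right)} \right)} \right)} + X} = \frac{46481 + 31657}{\left(-49 - 1\right) + 3910} = \frac{78138}{-50 + 3910} = \frac{78138}{3860} = 78138 \cdot \frac{1}{3860} = \frac{39069}{1930}$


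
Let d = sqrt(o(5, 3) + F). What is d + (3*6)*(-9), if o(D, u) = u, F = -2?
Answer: -161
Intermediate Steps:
d = 1 (d = sqrt(3 - 2) = sqrt(1) = 1)
d + (3*6)*(-9) = 1 + (3*6)*(-9) = 1 + 18*(-9) = 1 - 162 = -161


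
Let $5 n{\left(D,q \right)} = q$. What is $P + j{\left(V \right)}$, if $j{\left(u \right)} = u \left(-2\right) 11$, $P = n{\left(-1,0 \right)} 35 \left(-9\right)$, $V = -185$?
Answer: $4070$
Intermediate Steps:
$n{\left(D,q \right)} = \frac{q}{5}$
$P = 0$ ($P = \frac{1}{5} \cdot 0 \cdot 35 \left(-9\right) = 0 \cdot 35 \left(-9\right) = 0 \left(-9\right) = 0$)
$j{\left(u \right)} = - 22 u$ ($j{\left(u \right)} = - 2 u 11 = - 22 u$)
$P + j{\left(V \right)} = 0 - -4070 = 0 + 4070 = 4070$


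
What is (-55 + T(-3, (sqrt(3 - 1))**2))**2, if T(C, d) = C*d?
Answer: 3721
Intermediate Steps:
(-55 + T(-3, (sqrt(3 - 1))**2))**2 = (-55 - 3*(sqrt(3 - 1))**2)**2 = (-55 - 3*(sqrt(2))**2)**2 = (-55 - 3*2)**2 = (-55 - 6)**2 = (-61)**2 = 3721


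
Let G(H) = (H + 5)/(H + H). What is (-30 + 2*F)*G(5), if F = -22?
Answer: -74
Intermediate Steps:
G(H) = (5 + H)/(2*H) (G(H) = (5 + H)/((2*H)) = (5 + H)*(1/(2*H)) = (5 + H)/(2*H))
(-30 + 2*F)*G(5) = (-30 + 2*(-22))*((½)*(5 + 5)/5) = (-30 - 44)*((½)*(⅕)*10) = -74*1 = -74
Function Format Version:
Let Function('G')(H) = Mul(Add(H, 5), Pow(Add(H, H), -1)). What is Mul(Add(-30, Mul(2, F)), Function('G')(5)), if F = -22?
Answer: -74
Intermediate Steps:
Function('G')(H) = Mul(Rational(1, 2), Pow(H, -1), Add(5, H)) (Function('G')(H) = Mul(Add(5, H), Pow(Mul(2, H), -1)) = Mul(Add(5, H), Mul(Rational(1, 2), Pow(H, -1))) = Mul(Rational(1, 2), Pow(H, -1), Add(5, H)))
Mul(Add(-30, Mul(2, F)), Function('G')(5)) = Mul(Add(-30, Mul(2, -22)), Mul(Rational(1, 2), Pow(5, -1), Add(5, 5))) = Mul(Add(-30, -44), Mul(Rational(1, 2), Rational(1, 5), 10)) = Mul(-74, 1) = -74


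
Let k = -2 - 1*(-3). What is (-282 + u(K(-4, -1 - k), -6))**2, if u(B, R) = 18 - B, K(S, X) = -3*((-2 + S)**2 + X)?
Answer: 26244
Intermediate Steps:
k = 1 (k = -2 + 3 = 1)
K(S, X) = -3*X - 3*(-2 + S)**2 (K(S, X) = -3*(X + (-2 + S)**2) = -3*X - 3*(-2 + S)**2)
(-282 + u(K(-4, -1 - k), -6))**2 = (-282 + (18 - (-3*(-1 - 1*1) - 3*(-2 - 4)**2)))**2 = (-282 + (18 - (-3*(-1 - 1) - 3*(-6)**2)))**2 = (-282 + (18 - (-3*(-2) - 3*36)))**2 = (-282 + (18 - (6 - 108)))**2 = (-282 + (18 - 1*(-102)))**2 = (-282 + (18 + 102))**2 = (-282 + 120)**2 = (-162)**2 = 26244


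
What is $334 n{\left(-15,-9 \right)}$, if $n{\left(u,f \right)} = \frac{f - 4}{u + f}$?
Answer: $\frac{2171}{12} \approx 180.92$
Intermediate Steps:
$n{\left(u,f \right)} = \frac{-4 + f}{f + u}$
$334 n{\left(-15,-9 \right)} = 334 \frac{-4 - 9}{-9 - 15} = 334 \frac{1}{-24} \left(-13\right) = 334 \left(\left(- \frac{1}{24}\right) \left(-13\right)\right) = 334 \cdot \frac{13}{24} = \frac{2171}{12}$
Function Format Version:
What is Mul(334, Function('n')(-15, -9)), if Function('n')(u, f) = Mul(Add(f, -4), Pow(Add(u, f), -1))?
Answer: Rational(2171, 12) ≈ 180.92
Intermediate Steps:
Function('n')(u, f) = Mul(Pow(Add(f, u), -1), Add(-4, f)) (Function('n')(u, f) = Mul(Add(-4, f), Pow(Add(f, u), -1)) = Mul(Pow(Add(f, u), -1), Add(-4, f)))
Mul(334, Function('n')(-15, -9)) = Mul(334, Mul(Pow(Add(-9, -15), -1), Add(-4, -9))) = Mul(334, Mul(Pow(-24, -1), -13)) = Mul(334, Mul(Rational(-1, 24), -13)) = Mul(334, Rational(13, 24)) = Rational(2171, 12)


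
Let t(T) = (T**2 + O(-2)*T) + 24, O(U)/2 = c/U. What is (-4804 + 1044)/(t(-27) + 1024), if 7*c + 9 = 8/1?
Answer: -6580/3103 ≈ -2.1205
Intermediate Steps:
c = -1/7 (c = -9/7 + (8/1)/7 = -9/7 + (8*1)/7 = -9/7 + (1/7)*8 = -9/7 + 8/7 = -1/7 ≈ -0.14286)
O(U) = -2/(7*U) (O(U) = 2*(-1/(7*U)) = -2/(7*U))
t(T) = 24 + T**2 + T/7 (t(T) = (T**2 + (-2/7/(-2))*T) + 24 = (T**2 + (-2/7*(-1/2))*T) + 24 = (T**2 + T/7) + 24 = 24 + T**2 + T/7)
(-4804 + 1044)/(t(-27) + 1024) = (-4804 + 1044)/((24 + (-27)**2 + (1/7)*(-27)) + 1024) = -3760/((24 + 729 - 27/7) + 1024) = -3760/(5244/7 + 1024) = -3760/12412/7 = -3760*7/12412 = -6580/3103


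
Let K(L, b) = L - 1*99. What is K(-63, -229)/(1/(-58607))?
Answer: 9494334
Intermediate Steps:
K(L, b) = -99 + L (K(L, b) = L - 99 = -99 + L)
K(-63, -229)/(1/(-58607)) = (-99 - 63)/(1/(-58607)) = -162/(-1/58607) = -162*(-58607) = 9494334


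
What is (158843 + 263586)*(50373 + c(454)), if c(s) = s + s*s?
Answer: 108540174547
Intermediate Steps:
c(s) = s + s²
(158843 + 263586)*(50373 + c(454)) = (158843 + 263586)*(50373 + 454*(1 + 454)) = 422429*(50373 + 454*455) = 422429*(50373 + 206570) = 422429*256943 = 108540174547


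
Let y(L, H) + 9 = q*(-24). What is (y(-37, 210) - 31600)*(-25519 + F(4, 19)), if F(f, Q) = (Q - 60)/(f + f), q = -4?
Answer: 6434734009/8 ≈ 8.0434e+8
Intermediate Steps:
F(f, Q) = (-60 + Q)/(2*f) (F(f, Q) = (-60 + Q)/((2*f)) = (-60 + Q)*(1/(2*f)) = (-60 + Q)/(2*f))
y(L, H) = 87 (y(L, H) = -9 - 4*(-24) = -9 + 96 = 87)
(y(-37, 210) - 31600)*(-25519 + F(4, 19)) = (87 - 31600)*(-25519 + (½)*(-60 + 19)/4) = -31513*(-25519 + (½)*(¼)*(-41)) = -31513*(-25519 - 41/8) = -31513*(-204193/8) = 6434734009/8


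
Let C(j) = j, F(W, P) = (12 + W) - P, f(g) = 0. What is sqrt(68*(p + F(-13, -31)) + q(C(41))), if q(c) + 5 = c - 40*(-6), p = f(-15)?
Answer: 2*sqrt(579) ≈ 48.125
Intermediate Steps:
F(W, P) = 12 + W - P
p = 0
q(c) = 235 + c (q(c) = -5 + (c - 40*(-6)) = -5 + (c - 20*(-12)) = -5 + (c + 240) = -5 + (240 + c) = 235 + c)
sqrt(68*(p + F(-13, -31)) + q(C(41))) = sqrt(68*(0 + (12 - 13 - 1*(-31))) + (235 + 41)) = sqrt(68*(0 + (12 - 13 + 31)) + 276) = sqrt(68*(0 + 30) + 276) = sqrt(68*30 + 276) = sqrt(2040 + 276) = sqrt(2316) = 2*sqrt(579)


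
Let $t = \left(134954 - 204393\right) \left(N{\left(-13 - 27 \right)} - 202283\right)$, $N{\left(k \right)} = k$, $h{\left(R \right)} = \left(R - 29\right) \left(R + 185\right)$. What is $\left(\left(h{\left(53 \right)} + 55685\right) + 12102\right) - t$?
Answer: $-14049033298$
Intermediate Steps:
$h{\left(R \right)} = \left(-29 + R\right) \left(185 + R\right)$
$t = 14049106797$ ($t = \left(134954 - 204393\right) \left(\left(-13 - 27\right) - 202283\right) = - 69439 \left(\left(-13 - 27\right) - 202283\right) = - 69439 \left(-40 - 202283\right) = \left(-69439\right) \left(-202323\right) = 14049106797$)
$\left(\left(h{\left(53 \right)} + 55685\right) + 12102\right) - t = \left(\left(\left(-5365 + 53^{2} + 156 \cdot 53\right) + 55685\right) + 12102\right) - 14049106797 = \left(\left(\left(-5365 + 2809 + 8268\right) + 55685\right) + 12102\right) - 14049106797 = \left(\left(5712 + 55685\right) + 12102\right) - 14049106797 = \left(61397 + 12102\right) - 14049106797 = 73499 - 14049106797 = -14049033298$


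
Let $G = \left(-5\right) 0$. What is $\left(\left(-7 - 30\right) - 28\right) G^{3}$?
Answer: $0$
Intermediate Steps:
$G = 0$
$\left(\left(-7 - 30\right) - 28\right) G^{3} = \left(\left(-7 - 30\right) - 28\right) 0^{3} = \left(-37 - 28\right) 0 = \left(-65\right) 0 = 0$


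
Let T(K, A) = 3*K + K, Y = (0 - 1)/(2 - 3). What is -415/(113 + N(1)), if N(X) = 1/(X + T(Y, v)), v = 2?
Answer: -2075/566 ≈ -3.6661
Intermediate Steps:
Y = 1 (Y = -1/(-1) = -1*(-1) = 1)
T(K, A) = 4*K
N(X) = 1/(4 + X) (N(X) = 1/(X + 4*1) = 1/(X + 4) = 1/(4 + X))
-415/(113 + N(1)) = -415/(113 + 1/(4 + 1)) = -415/(113 + 1/5) = -415/(113 + ⅕) = -415/(566/5) = (5/566)*(-415) = -2075/566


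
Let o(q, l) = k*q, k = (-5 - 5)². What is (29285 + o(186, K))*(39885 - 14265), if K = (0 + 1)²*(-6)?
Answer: 1226813700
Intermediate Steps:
k = 100 (k = (-10)² = 100)
K = -6 (K = 1²*(-6) = 1*(-6) = -6)
o(q, l) = 100*q
(29285 + o(186, K))*(39885 - 14265) = (29285 + 100*186)*(39885 - 14265) = (29285 + 18600)*25620 = 47885*25620 = 1226813700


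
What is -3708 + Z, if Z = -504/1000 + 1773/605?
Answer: -56046798/15125 ≈ -3705.6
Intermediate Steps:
Z = 36702/15125 (Z = -504*1/1000 + 1773*(1/605) = -63/125 + 1773/605 = 36702/15125 ≈ 2.4266)
-3708 + Z = -3708 + 36702/15125 = -56046798/15125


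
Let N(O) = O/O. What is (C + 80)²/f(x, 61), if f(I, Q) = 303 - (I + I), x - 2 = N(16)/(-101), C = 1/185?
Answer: 22126029701/1033629225 ≈ 21.406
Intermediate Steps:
C = 1/185 ≈ 0.0054054
N(O) = 1
x = 201/101 (x = 2 + 1/(-101) = 2 + 1*(-1/101) = 2 - 1/101 = 201/101 ≈ 1.9901)
f(I, Q) = 303 - 2*I
(C + 80)²/f(x, 61) = (1/185 + 80)²/(303 - 2*201/101) = (14801/185)²/(303 - 402/101) = 219069601/(34225*(30201/101)) = (219069601/34225)*(101/30201) = 22126029701/1033629225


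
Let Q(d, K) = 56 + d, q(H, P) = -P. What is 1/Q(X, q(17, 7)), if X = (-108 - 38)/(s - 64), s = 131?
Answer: 67/3606 ≈ 0.018580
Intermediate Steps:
X = -146/67 (X = (-108 - 38)/(131 - 64) = -146/67 ≈ -2.1791)
1/Q(X, q(17, 7)) = 1/(56 - 146/67) = 1/(3606/67) = 67/3606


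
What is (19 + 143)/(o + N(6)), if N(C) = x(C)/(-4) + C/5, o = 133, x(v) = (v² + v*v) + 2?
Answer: 1620/1157 ≈ 1.4002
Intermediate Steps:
x(v) = 2 + 2*v² (x(v) = (v² + v²) + 2 = 2*v² + 2 = 2 + 2*v²)
N(C) = -½ - C²/2 + C/5 (N(C) = (2 + 2*C²)/(-4) + C/5 = (2 + 2*C²)*(-¼) + C*(⅕) = (-½ - C²/2) + C/5 = -½ - C²/2 + C/5)
(19 + 143)/(o + N(6)) = (19 + 143)/(133 + (-½ - ½*6² + (⅕)*6)) = 162/(133 + (-½ - ½*36 + 6/5)) = 162/(133 + (-½ - 18 + 6/5)) = 162/(133 - 173/10) = 162/(1157/10) = (10/1157)*162 = 1620/1157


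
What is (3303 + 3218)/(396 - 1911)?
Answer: -6521/1515 ≈ -4.3043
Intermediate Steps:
(3303 + 3218)/(396 - 1911) = 6521/(-1515) = 6521*(-1/1515) = -6521/1515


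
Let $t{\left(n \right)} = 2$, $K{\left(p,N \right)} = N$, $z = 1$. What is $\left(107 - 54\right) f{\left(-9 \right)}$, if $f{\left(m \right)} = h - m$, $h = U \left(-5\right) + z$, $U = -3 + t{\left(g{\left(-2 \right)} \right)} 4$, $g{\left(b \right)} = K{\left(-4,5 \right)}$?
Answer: $-795$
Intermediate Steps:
$g{\left(b \right)} = 5$
$U = 5$ ($U = -3 + 2 \cdot 4 = -3 + 8 = 5$)
$h = -24$ ($h = 5 \left(-5\right) + 1 = -25 + 1 = -24$)
$f{\left(m \right)} = -24 - m$
$\left(107 - 54\right) f{\left(-9 \right)} = \left(107 - 54\right) \left(-24 - -9\right) = 53 \left(-24 + 9\right) = 53 \left(-15\right) = -795$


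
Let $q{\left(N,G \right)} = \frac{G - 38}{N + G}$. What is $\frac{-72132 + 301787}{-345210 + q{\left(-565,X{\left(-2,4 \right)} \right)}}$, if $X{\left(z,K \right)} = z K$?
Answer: $- \frac{131592315}{197805284} \approx -0.66526$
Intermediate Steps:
$X{\left(z,K \right)} = K z$
$q{\left(N,G \right)} = \frac{-38 + G}{G + N}$
$\frac{-72132 + 301787}{-345210 + q{\left(-565,X{\left(-2,4 \right)} \right)}} = \frac{-72132 + 301787}{-345210 + \frac{-38 + 4 \left(-2\right)}{4 \left(-2\right) - 565}} = \frac{229655}{-345210 + \frac{-38 - 8}{-8 - 565}} = \frac{229655}{-345210 + \frac{1}{-573} \left(-46\right)} = \frac{229655}{-345210 - - \frac{46}{573}} = \frac{229655}{-345210 + \frac{46}{573}} = \frac{229655}{- \frac{197805284}{573}} = 229655 \left(- \frac{573}{197805284}\right) = - \frac{131592315}{197805284}$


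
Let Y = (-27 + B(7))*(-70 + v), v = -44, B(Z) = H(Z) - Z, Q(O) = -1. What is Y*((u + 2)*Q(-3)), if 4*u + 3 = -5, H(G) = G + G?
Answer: 0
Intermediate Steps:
H(G) = 2*G
u = -2 (u = -3/4 + (1/4)*(-5) = -3/4 - 5/4 = -2)
B(Z) = Z (B(Z) = 2*Z - Z = Z)
Y = 2280 (Y = (-27 + 7)*(-70 - 44) = -20*(-114) = 2280)
Y*((u + 2)*Q(-3)) = 2280*((-2 + 2)*(-1)) = 2280*(0*(-1)) = 2280*0 = 0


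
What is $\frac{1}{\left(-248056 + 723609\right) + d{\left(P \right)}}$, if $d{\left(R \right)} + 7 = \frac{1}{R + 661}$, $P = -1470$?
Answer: $\frac{809}{384716713} \approx 2.1028 \cdot 10^{-6}$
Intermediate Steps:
$d{\left(R \right)} = -7 + \frac{1}{661 + R}$ ($d{\left(R \right)} = -7 + \frac{1}{R + 661} = -7 + \frac{1}{661 + R}$)
$\frac{1}{\left(-248056 + 723609\right) + d{\left(P \right)}} = \frac{1}{\left(-248056 + 723609\right) + \frac{-4626 - -10290}{661 - 1470}} = \frac{1}{475553 + \frac{-4626 + 10290}{-809}} = \frac{1}{475553 - \frac{5664}{809}} = \frac{1}{\frac{384716713}{809}} = \frac{809}{384716713}$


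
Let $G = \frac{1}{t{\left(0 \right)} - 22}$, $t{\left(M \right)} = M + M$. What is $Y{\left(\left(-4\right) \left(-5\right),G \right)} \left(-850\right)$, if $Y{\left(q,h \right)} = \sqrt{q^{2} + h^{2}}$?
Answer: $- \frac{425 \sqrt{193601}}{11} \approx -17000.0$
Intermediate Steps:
$t{\left(M \right)} = 2 M$
$G = - \frac{1}{22}$ ($G = \frac{1}{2 \cdot 0 - 22} = \frac{1}{0 - 22} = \frac{1}{-22} = - \frac{1}{22} \approx -0.045455$)
$Y{\left(q,h \right)} = \sqrt{h^{2} + q^{2}}$
$Y{\left(\left(-4\right) \left(-5\right),G \right)} \left(-850\right) = \sqrt{\left(- \frac{1}{22}\right)^{2} + \left(\left(-4\right) \left(-5\right)\right)^{2}} \left(-850\right) = \sqrt{\frac{1}{484} + 20^{2}} \left(-850\right) = \sqrt{\frac{1}{484} + 400} \left(-850\right) = \sqrt{\frac{193601}{484}} \left(-850\right) = \frac{\sqrt{193601}}{22} \left(-850\right) = - \frac{425 \sqrt{193601}}{11}$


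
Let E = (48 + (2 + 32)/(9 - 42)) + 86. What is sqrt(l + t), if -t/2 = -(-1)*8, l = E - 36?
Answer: 4*sqrt(5511)/33 ≈ 8.9983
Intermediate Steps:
E = 4388/33 (E = (48 + 34/(-33)) + 86 = (48 + 34*(-1/33)) + 86 = (48 - 34/33) + 86 = 1550/33 + 86 = 4388/33 ≈ 132.97)
l = 3200/33 (l = 4388/33 - 36 = 3200/33 ≈ 96.970)
t = -16 (t = -(-2)*(-1*8) = -(-2)*(-8) = -2*8 = -16)
sqrt(l + t) = sqrt(3200/33 - 16) = sqrt(2672/33) = 4*sqrt(5511)/33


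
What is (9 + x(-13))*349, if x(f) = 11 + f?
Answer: 2443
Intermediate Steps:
(9 + x(-13))*349 = (9 + (11 - 13))*349 = (9 - 2)*349 = 7*349 = 2443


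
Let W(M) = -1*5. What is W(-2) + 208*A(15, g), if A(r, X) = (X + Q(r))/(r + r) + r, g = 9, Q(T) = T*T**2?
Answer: 132887/5 ≈ 26577.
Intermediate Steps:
Q(T) = T**3
A(r, X) = r + (X + r**3)/(2*r) (A(r, X) = (X + r**3)/(r + r) + r = (X + r**3)/((2*r)) + r = (X + r**3)*(1/(2*r)) + r = (X + r**3)/(2*r) + r = r + (X + r**3)/(2*r))
W(M) = -5
W(-2) + 208*A(15, g) = -5 + 208*(15 + (1/2)*15**2 + (1/2)*9/15) = -5 + 208*(15 + (1/2)*225 + (1/2)*9*(1/15)) = -5 + 208*(15 + 225/2 + 3/10) = -5 + 208*(639/5) = -5 + 132912/5 = 132887/5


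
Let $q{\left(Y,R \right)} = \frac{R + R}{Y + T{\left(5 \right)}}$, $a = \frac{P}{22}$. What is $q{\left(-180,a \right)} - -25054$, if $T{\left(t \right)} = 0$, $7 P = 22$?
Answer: $\frac{15784019}{630} \approx 25054.0$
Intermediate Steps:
$P = \frac{22}{7}$ ($P = \frac{1}{7} \cdot 22 = \frac{22}{7} \approx 3.1429$)
$a = \frac{1}{7}$ ($a = \frac{22}{7 \cdot 22} = \frac{22}{7} \cdot \frac{1}{22} = \frac{1}{7} \approx 0.14286$)
$q{\left(Y,R \right)} = \frac{2 R}{Y}$ ($q{\left(Y,R \right)} = \frac{R + R}{Y + 0} = \frac{2 R}{Y}$)
$q{\left(-180,a \right)} - -25054 = 2 \cdot \frac{1}{7} \frac{1}{-180} - -25054 = 2 \cdot \frac{1}{7} \left(- \frac{1}{180}\right) + 25054 = - \frac{1}{630} + 25054 = \frac{15784019}{630}$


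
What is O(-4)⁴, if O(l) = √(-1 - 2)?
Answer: 9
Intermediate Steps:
O(l) = I*√3 (O(l) = √(-3) = I*√3)
O(-4)⁴ = (I*√3)⁴ = 9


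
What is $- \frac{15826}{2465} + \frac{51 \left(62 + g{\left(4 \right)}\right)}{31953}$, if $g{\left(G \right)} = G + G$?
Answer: $- \frac{165629376}{26254715} \approx -6.3086$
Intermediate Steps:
$g{\left(G \right)} = 2 G$
$- \frac{15826}{2465} + \frac{51 \left(62 + g{\left(4 \right)}\right)}{31953} = - \frac{15826}{2465} + \frac{51 \left(62 + 2 \cdot 4\right)}{31953} = \left(-15826\right) \frac{1}{2465} + 51 \left(62 + 8\right) \frac{1}{31953} = - \frac{15826}{2465} + 51 \cdot 70 \cdot \frac{1}{31953} = - \frac{15826}{2465} + 3570 \cdot \frac{1}{31953} = - \frac{15826}{2465} + \frac{1190}{10651} = - \frac{165629376}{26254715}$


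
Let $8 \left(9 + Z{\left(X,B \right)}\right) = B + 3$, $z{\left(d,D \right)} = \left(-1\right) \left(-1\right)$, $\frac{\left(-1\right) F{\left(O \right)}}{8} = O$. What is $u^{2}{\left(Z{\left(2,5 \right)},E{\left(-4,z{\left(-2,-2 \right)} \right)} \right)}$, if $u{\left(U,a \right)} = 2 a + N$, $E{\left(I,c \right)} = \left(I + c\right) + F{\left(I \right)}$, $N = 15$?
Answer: $5329$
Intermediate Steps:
$F{\left(O \right)} = - 8 O$
$z{\left(d,D \right)} = 1$
$Z{\left(X,B \right)} = - \frac{69}{8} + \frac{B}{8}$ ($Z{\left(X,B \right)} = -9 + \frac{B + 3}{8} = -9 + \frac{3 + B}{8} = -9 + \left(\frac{3}{8} + \frac{B}{8}\right) = - \frac{69}{8} + \frac{B}{8}$)
$E{\left(I,c \right)} = c - 7 I$ ($E{\left(I,c \right)} = \left(I + c\right) - 8 I = c - 7 I$)
$u{\left(U,a \right)} = 15 + 2 a$ ($u{\left(U,a \right)} = 2 a + 15 = 15 + 2 a$)
$u^{2}{\left(Z{\left(2,5 \right)},E{\left(-4,z{\left(-2,-2 \right)} \right)} \right)} = \left(15 + 2 \left(1 - -28\right)\right)^{2} = \left(15 + 2 \left(1 + 28\right)\right)^{2} = \left(15 + 2 \cdot 29\right)^{2} = \left(15 + 58\right)^{2} = 73^{2} = 5329$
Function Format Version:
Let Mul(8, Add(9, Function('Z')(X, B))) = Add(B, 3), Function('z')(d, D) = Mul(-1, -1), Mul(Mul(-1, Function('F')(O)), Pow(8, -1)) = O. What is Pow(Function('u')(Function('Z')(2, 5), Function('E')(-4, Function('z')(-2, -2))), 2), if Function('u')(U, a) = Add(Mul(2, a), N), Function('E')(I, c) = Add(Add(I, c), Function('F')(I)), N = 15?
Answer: 5329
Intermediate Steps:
Function('F')(O) = Mul(-8, O)
Function('z')(d, D) = 1
Function('Z')(X, B) = Add(Rational(-69, 8), Mul(Rational(1, 8), B)) (Function('Z')(X, B) = Add(-9, Mul(Rational(1, 8), Add(B, 3))) = Add(-9, Mul(Rational(1, 8), Add(3, B))) = Add(-9, Add(Rational(3, 8), Mul(Rational(1, 8), B))) = Add(Rational(-69, 8), Mul(Rational(1, 8), B)))
Function('E')(I, c) = Add(c, Mul(-7, I)) (Function('E')(I, c) = Add(Add(I, c), Mul(-8, I)) = Add(c, Mul(-7, I)))
Function('u')(U, a) = Add(15, Mul(2, a)) (Function('u')(U, a) = Add(Mul(2, a), 15) = Add(15, Mul(2, a)))
Pow(Function('u')(Function('Z')(2, 5), Function('E')(-4, Function('z')(-2, -2))), 2) = Pow(Add(15, Mul(2, Add(1, Mul(-7, -4)))), 2) = Pow(Add(15, Mul(2, Add(1, 28))), 2) = Pow(Add(15, Mul(2, 29)), 2) = Pow(Add(15, 58), 2) = Pow(73, 2) = 5329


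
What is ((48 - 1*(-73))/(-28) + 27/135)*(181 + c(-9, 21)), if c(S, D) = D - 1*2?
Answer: -5770/7 ≈ -824.29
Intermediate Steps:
c(S, D) = -2 + D (c(S, D) = D - 2 = -2 + D)
((48 - 1*(-73))/(-28) + 27/135)*(181 + c(-9, 21)) = ((48 - 1*(-73))/(-28) + 27/135)*(181 + (-2 + 21)) = ((48 + 73)*(-1/28) + 27*(1/135))*(181 + 19) = (121*(-1/28) + ⅕)*200 = (-121/28 + ⅕)*200 = -577/140*200 = -5770/7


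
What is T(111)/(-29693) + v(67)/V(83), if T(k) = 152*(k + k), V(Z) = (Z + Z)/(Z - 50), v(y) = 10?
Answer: 2098593/2464519 ≈ 0.85152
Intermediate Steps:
V(Z) = 2*Z/(-50 + Z) (V(Z) = (2*Z)/(-50 + Z) = 2*Z/(-50 + Z))
T(k) = 304*k (T(k) = 152*(2*k) = 304*k)
T(111)/(-29693) + v(67)/V(83) = (304*111)/(-29693) + 10/((2*83/(-50 + 83))) = 33744*(-1/29693) + 10/((2*83/33)) = -33744/29693 + 10/((2*83*(1/33))) = -33744/29693 + 10/(166/33) = -33744/29693 + 10*(33/166) = -33744/29693 + 165/83 = 2098593/2464519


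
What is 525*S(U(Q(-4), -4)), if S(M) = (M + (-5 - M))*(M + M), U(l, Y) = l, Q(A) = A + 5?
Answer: -5250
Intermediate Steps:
Q(A) = 5 + A
S(M) = -10*M
525*S(U(Q(-4), -4)) = 525*(-10*(5 - 4)) = 525*(-10*1) = 525*(-10) = -5250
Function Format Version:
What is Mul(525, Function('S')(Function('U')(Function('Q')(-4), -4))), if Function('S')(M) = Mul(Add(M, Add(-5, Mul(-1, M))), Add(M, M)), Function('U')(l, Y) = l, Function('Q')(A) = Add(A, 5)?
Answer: -5250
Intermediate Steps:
Function('Q')(A) = Add(5, A)
Function('S')(M) = Mul(-10, M) (Function('S')(M) = Mul(-5, Mul(2, M)) = Mul(-10, M))
Mul(525, Function('S')(Function('U')(Function('Q')(-4), -4))) = Mul(525, Mul(-10, Add(5, -4))) = Mul(525, Mul(-10, 1)) = Mul(525, -10) = -5250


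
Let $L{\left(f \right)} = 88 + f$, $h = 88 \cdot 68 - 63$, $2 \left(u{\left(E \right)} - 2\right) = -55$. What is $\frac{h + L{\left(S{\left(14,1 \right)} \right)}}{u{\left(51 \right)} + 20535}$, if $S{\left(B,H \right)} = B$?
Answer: $\frac{12046}{41019} \approx 0.29367$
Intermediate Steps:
$u{\left(E \right)} = - \frac{51}{2}$ ($u{\left(E \right)} = 2 + \frac{1}{2} \left(-55\right) = 2 - \frac{55}{2} = - \frac{51}{2}$)
$h = 5921$ ($h = 5984 - 63 = 5921$)
$\frac{h + L{\left(S{\left(14,1 \right)} \right)}}{u{\left(51 \right)} + 20535} = \frac{5921 + \left(88 + 14\right)}{- \frac{51}{2} + 20535} = \frac{5921 + 102}{\frac{41019}{2}} = 6023 \cdot \frac{2}{41019} = \frac{12046}{41019}$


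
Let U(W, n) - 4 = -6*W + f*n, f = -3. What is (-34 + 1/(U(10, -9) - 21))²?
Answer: 2893401/2500 ≈ 1157.4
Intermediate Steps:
U(W, n) = 4 - 6*W - 3*n (U(W, n) = 4 + (-6*W - 3*n) = 4 - 6*W - 3*n)
(-34 + 1/(U(10, -9) - 21))² = (-34 + 1/((4 - 6*10 - 3*(-9)) - 21))² = (-34 + 1/((4 - 60 + 27) - 21))² = (-34 + 1/(-29 - 21))² = (-34 + 1/(-50))² = (-34 - 1/50)² = (-1701/50)² = 2893401/2500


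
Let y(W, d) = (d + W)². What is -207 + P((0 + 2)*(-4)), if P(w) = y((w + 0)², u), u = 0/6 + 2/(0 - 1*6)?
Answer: 34618/9 ≈ 3846.4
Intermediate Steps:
u = -⅓ (u = 0*(⅙) + 2/(0 - 6) = 0 + 2/(-6) = 0 + 2*(-⅙) = 0 - ⅓ = -⅓ ≈ -0.33333)
y(W, d) = (W + d)²
P(w) = (-⅓ + w²)² (P(w) = ((w + 0)² - ⅓)² = (w² - ⅓)² = (-⅓ + w²)²)
-207 + P((0 + 2)*(-4)) = -207 + (-1 + 3*((0 + 2)*(-4))²)²/9 = -207 + (-1 + 3*(2*(-4))²)²/9 = -207 + (-1 + 3*(-8)²)²/9 = -207 + (-1 + 3*64)²/9 = -207 + (-1 + 192)²/9 = -207 + (⅑)*191² = -207 + (⅑)*36481 = -207 + 36481/9 = 34618/9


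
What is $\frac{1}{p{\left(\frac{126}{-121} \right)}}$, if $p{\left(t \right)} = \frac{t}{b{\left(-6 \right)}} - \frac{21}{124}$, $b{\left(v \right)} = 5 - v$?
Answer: $- \frac{165044}{43575} \approx -3.7876$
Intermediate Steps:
$p{\left(t \right)} = - \frac{21}{124} + \frac{t}{11}$ ($p{\left(t \right)} = \frac{t}{5 - -6} - \frac{21}{124} = \frac{t}{5 + 6} - \frac{21}{124} = \frac{t}{11} - \frac{21}{124} = - \frac{21}{124} + \frac{t}{11}$)
$\frac{1}{p{\left(\frac{126}{-121} \right)}} = \frac{1}{- \frac{21}{124} + \frac{126 \frac{1}{-121}}{11}} = \frac{1}{- \frac{21}{124} + \frac{126 \left(- \frac{1}{121}\right)}{11}} = \frac{1}{- \frac{21}{124} + \frac{1}{11} \left(- \frac{126}{121}\right)} = \frac{1}{- \frac{21}{124} - \frac{126}{1331}} = \frac{1}{- \frac{43575}{165044}} = - \frac{165044}{43575}$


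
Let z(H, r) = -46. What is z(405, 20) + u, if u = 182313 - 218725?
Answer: -36458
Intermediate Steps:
u = -36412
z(405, 20) + u = -46 - 36412 = -36458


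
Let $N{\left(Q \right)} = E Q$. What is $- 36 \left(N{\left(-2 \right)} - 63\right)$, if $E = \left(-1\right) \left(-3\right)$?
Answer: $2484$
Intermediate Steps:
$E = 3$
$N{\left(Q \right)} = 3 Q$
$- 36 \left(N{\left(-2 \right)} - 63\right) = - 36 \left(3 \left(-2\right) - 63\right) = - 36 \left(-6 - 63\right) = \left(-36\right) \left(-69\right) = 2484$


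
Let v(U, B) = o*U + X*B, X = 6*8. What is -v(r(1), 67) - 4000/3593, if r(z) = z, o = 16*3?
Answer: -11731552/3593 ≈ -3265.1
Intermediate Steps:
o = 48
X = 48
v(U, B) = 48*B + 48*U (v(U, B) = 48*U + 48*B = 48*B + 48*U)
-v(r(1), 67) - 4000/3593 = -(48*67 + 48*1) - 4000/3593 = -(3216 + 48) - 4000/3593 = -1*3264 - 1*4000/3593 = -3264 - 4000/3593 = -11731552/3593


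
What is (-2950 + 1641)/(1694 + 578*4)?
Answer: -1309/4006 ≈ -0.32676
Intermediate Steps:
(-2950 + 1641)/(1694 + 578*4) = -1309/(1694 + 2312) = -1309/4006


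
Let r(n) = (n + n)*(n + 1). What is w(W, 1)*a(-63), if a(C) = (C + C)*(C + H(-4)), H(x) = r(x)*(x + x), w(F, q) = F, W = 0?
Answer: 0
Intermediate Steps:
r(n) = 2*n*(1 + n) (r(n) = (2*n)*(1 + n) = 2*n*(1 + n))
H(x) = 4*x²*(1 + x) (H(x) = (2*x*(1 + x))*(x + x) = (2*x*(1 + x))*(2*x) = 4*x²*(1 + x))
a(C) = 2*C*(-192 + C) (a(C) = (C + C)*(C + 4*(-4)²*(1 - 4)) = (2*C)*(C + 4*16*(-3)) = (2*C)*(C - 192) = (2*C)*(-192 + C) = 2*C*(-192 + C))
w(W, 1)*a(-63) = 0*(2*(-63)*(-192 - 63)) = 0*(2*(-63)*(-255)) = 0*32130 = 0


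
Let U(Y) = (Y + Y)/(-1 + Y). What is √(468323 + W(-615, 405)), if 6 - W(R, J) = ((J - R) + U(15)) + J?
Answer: √22878191/7 ≈ 683.30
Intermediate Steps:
U(Y) = 2*Y/(-1 + Y) (U(Y) = (2*Y)/(-1 + Y) = 2*Y/(-1 + Y))
W(R, J) = 27/7 + R - 2*J (W(R, J) = 6 - (((J - R) + 2*15/(-1 + 15)) + J) = 6 - (((J - R) + 2*15/14) + J) = 6 - (((J - R) + 2*15*(1/14)) + J) = 6 - (((J - R) + 15/7) + J) = 6 - ((15/7 + J - R) + J) = 6 - (15/7 - R + 2*J) = 6 + (-15/7 + R - 2*J) = 27/7 + R - 2*J)
√(468323 + W(-615, 405)) = √(468323 + (27/7 - 615 - 2*405)) = √(468323 + (27/7 - 615 - 810)) = √(468323 - 9948/7) = √(3268313/7) = √22878191/7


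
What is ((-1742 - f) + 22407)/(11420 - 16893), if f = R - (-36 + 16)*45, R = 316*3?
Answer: -18817/5473 ≈ -3.4382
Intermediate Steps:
R = 948
f = 1848 (f = 948 - (-36 + 16)*45 = 948 - (-20)*45 = 948 - 1*(-900) = 948 + 900 = 1848)
((-1742 - f) + 22407)/(11420 - 16893) = ((-1742 - 1*1848) + 22407)/(11420 - 16893) = ((-1742 - 1848) + 22407)/(-5473) = (-3590 + 22407)*(-1/5473) = 18817*(-1/5473) = -18817/5473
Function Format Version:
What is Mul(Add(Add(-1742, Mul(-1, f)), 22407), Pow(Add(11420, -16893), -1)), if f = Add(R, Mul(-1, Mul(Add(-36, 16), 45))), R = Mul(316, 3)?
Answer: Rational(-18817, 5473) ≈ -3.4382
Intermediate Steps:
R = 948
f = 1848 (f = Add(948, Mul(-1, Mul(Add(-36, 16), 45))) = Add(948, Mul(-1, Mul(-20, 45))) = Add(948, Mul(-1, -900)) = Add(948, 900) = 1848)
Mul(Add(Add(-1742, Mul(-1, f)), 22407), Pow(Add(11420, -16893), -1)) = Mul(Add(Add(-1742, Mul(-1, 1848)), 22407), Pow(Add(11420, -16893), -1)) = Mul(Add(Add(-1742, -1848), 22407), Pow(-5473, -1)) = Mul(Add(-3590, 22407), Rational(-1, 5473)) = Mul(18817, Rational(-1, 5473)) = Rational(-18817, 5473)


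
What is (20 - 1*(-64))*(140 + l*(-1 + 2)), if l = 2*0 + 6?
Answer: 12264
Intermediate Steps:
l = 6 (l = 0 + 6 = 6)
(20 - 1*(-64))*(140 + l*(-1 + 2)) = (20 - 1*(-64))*(140 + 6*(-1 + 2)) = (20 + 64)*(140 + 6*1) = 84*(140 + 6) = 84*146 = 12264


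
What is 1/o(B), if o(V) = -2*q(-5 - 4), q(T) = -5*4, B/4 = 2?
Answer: 1/40 ≈ 0.025000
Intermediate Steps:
B = 8 (B = 4*2 = 8)
q(T) = -20
o(V) = 40 (o(V) = -2*(-20) = 40)
1/o(B) = 1/40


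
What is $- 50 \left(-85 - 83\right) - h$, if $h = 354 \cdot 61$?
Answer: $-13194$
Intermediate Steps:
$h = 21594$
$- 50 \left(-85 - 83\right) - h = - 50 \left(-85 - 83\right) - 21594 = \left(-50\right) \left(-168\right) - 21594 = 8400 - 21594 = -13194$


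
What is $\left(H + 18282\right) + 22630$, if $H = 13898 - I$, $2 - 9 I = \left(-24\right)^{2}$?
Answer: $\frac{493864}{9} \approx 54874.0$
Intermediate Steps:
$I = - \frac{574}{9}$ ($I = \frac{2}{9} - \frac{\left(-24\right)^{2}}{9} = \frac{2}{9} - 64 = - \frac{574}{9} \approx -63.778$)
$H = \frac{125656}{9}$ ($H = 13898 - - \frac{574}{9} = 13898 + \frac{574}{9} = \frac{125656}{9} \approx 13962.0$)
$\left(H + 18282\right) + 22630 = \left(\frac{125656}{9} + 18282\right) + 22630 = \frac{290194}{9} + 22630 = \frac{493864}{9}$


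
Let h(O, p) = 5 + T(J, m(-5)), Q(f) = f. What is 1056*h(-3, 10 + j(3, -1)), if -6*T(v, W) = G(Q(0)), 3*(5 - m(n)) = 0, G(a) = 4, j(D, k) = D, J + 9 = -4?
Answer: 4576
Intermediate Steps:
J = -13 (J = -9 - 4 = -13)
m(n) = 5 (m(n) = 5 - ⅓*0 = 5 + 0 = 5)
T(v, W) = -⅔ (T(v, W) = -⅙*4 = -⅔)
h(O, p) = 13/3 (h(O, p) = 5 - ⅔ = 13/3)
1056*h(-3, 10 + j(3, -1)) = 1056*(13/3) = 4576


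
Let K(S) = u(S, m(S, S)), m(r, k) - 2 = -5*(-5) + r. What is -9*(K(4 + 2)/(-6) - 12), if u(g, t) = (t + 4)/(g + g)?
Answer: 901/8 ≈ 112.63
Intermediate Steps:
m(r, k) = 27 + r (m(r, k) = 2 + (-5*(-5) + r) = 2 + (25 + r) = 27 + r)
u(g, t) = (4 + t)/(2*g) (u(g, t) = (4 + t)/((2*g)) = (4 + t)*(1/(2*g)) = (4 + t)/(2*g))
K(S) = (31 + S)/(2*S) (K(S) = (4 + (27 + S))/(2*S) = (31 + S)/(2*S))
-9*(K(4 + 2)/(-6) - 12) = -9*(((31 + (4 + 2))/(2*(4 + 2)))/(-6) - 12) = -9*(((1/2)*(31 + 6)/6)*(-1/6) - 12) = -9*(((1/2)*(1/6)*37)*(-1/6) - 12) = -9*((37/12)*(-1/6) - 12) = -9*(-37/72 - 12) = -9*(-901/72) = 901/8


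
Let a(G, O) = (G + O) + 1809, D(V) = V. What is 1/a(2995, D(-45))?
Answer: 1/4759 ≈ 0.00021013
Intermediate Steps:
a(G, O) = 1809 + G + O
1/a(2995, D(-45)) = 1/(1809 + 2995 - 45) = 1/4759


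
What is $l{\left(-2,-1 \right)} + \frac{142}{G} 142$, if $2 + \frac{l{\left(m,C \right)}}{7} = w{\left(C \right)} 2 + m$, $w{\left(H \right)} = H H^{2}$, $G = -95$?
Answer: $- \frac{24154}{95} \approx -254.25$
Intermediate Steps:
$w{\left(H \right)} = H^{3}$
$l{\left(m,C \right)} = -14 + 7 m + 14 C^{3}$ ($l{\left(m,C \right)} = -14 + 7 \left(C^{3} \cdot 2 + m\right) = -14 + 7 \left(2 C^{3} + m\right) = -14 + 7 \left(m + 2 C^{3}\right) = -14 + \left(7 m + 14 C^{3}\right) = -14 + 7 m + 14 C^{3}$)
$l{\left(-2,-1 \right)} + \frac{142}{G} 142 = \left(-14 + 7 \left(-2\right) + 14 \left(-1\right)^{3}\right) + \frac{142}{-95} \cdot 142 = \left(-14 - 14 + 14 \left(-1\right)\right) + 142 \left(- \frac{1}{95}\right) 142 = \left(-14 - 14 - 14\right) - \frac{20164}{95} = -42 - \frac{20164}{95} = - \frac{24154}{95}$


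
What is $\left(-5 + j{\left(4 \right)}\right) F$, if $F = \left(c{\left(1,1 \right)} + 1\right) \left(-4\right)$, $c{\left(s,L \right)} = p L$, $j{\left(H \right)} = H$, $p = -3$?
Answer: $-8$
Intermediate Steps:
$c{\left(s,L \right)} = - 3 L$
$F = 8$ ($F = \left(\left(-3\right) 1 + 1\right) \left(-4\right) = \left(-3 + 1\right) \left(-4\right) = \left(-2\right) \left(-4\right) = 8$)
$\left(-5 + j{\left(4 \right)}\right) F = \left(-5 + 4\right) 8 = \left(-1\right) 8 = -8$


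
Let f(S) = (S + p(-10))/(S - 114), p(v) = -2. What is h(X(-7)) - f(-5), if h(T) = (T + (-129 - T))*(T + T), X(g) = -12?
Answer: 52631/17 ≈ 3095.9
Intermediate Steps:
f(S) = (-2 + S)/(-114 + S) (f(S) = (S - 2)/(S - 114) = (-2 + S)/(-114 + S))
h(T) = -258*T
h(X(-7)) - f(-5) = -258*(-12) - (-2 - 5)/(-114 - 5) = 3096 - (-7)/(-119) = 3096 - (-1)*(-7)/119 = 3096 - 1*1/17 = 3096 - 1/17 = 52631/17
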